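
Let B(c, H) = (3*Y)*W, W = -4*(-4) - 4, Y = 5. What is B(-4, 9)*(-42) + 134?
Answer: -7426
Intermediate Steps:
W = 12 (W = 16 - 4 = 12)
B(c, H) = 180 (B(c, H) = (3*5)*12 = 15*12 = 180)
B(-4, 9)*(-42) + 134 = 180*(-42) + 134 = -7560 + 134 = -7426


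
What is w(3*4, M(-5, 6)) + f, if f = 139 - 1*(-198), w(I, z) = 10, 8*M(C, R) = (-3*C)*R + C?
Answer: 347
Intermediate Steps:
M(C, R) = C/8 - 3*C*R/8 (M(C, R) = ((-3*C)*R + C)/8 = (-3*C*R + C)/8 = (C - 3*C*R)/8 = C/8 - 3*C*R/8)
f = 337 (f = 139 + 198 = 337)
w(3*4, M(-5, 6)) + f = 10 + 337 = 347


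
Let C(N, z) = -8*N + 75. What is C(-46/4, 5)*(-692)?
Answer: -115564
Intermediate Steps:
C(N, z) = 75 - 8*N
C(-46/4, 5)*(-692) = (75 - (-368)/4)*(-692) = (75 - 8*(-23/2))*(-692) = (75 + 92)*(-692) = 167*(-692) = -115564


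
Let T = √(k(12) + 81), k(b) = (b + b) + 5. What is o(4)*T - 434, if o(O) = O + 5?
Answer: -434 + 9*√110 ≈ -339.61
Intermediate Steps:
o(O) = 5 + O
k(b) = 5 + 2*b (k(b) = 2*b + 5 = 5 + 2*b)
T = √110 (T = √((5 + 2*12) + 81) = √((5 + 24) + 81) = √(29 + 81) = √110 ≈ 10.488)
o(4)*T - 434 = (5 + 4)*√110 - 434 = 9*√110 - 434 = -434 + 9*√110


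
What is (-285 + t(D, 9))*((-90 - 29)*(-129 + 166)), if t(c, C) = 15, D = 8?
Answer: 1188810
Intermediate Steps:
(-285 + t(D, 9))*((-90 - 29)*(-129 + 166)) = (-285 + 15)*((-90 - 29)*(-129 + 166)) = -(-32130)*37 = -270*(-4403) = 1188810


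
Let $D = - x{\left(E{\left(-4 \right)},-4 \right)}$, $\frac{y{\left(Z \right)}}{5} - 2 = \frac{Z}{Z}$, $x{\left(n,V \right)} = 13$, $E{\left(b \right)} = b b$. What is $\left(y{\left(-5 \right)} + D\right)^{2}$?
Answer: $4$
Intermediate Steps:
$E{\left(b \right)} = b^{2}$
$y{\left(Z \right)} = 15$ ($y{\left(Z \right)} = 10 + 5 \frac{Z}{Z} = 10 + 5 \cdot 1 = 10 + 5 = 15$)
$D = -13$ ($D = \left(-1\right) 13 = -13$)
$\left(y{\left(-5 \right)} + D\right)^{2} = \left(15 - 13\right)^{2} = 2^{2} = 4$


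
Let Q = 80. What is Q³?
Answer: 512000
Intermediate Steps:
Q³ = 80³ = 512000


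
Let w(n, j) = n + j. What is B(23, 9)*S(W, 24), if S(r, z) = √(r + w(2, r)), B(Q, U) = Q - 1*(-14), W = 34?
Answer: 37*√70 ≈ 309.56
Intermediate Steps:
w(n, j) = j + n
B(Q, U) = 14 + Q (B(Q, U) = Q + 14 = 14 + Q)
S(r, z) = √(2 + 2*r) (S(r, z) = √(r + (r + 2)) = √(r + (2 + r)) = √(2 + 2*r))
B(23, 9)*S(W, 24) = (14 + 23)*√(2 + 2*34) = 37*√(2 + 68) = 37*√70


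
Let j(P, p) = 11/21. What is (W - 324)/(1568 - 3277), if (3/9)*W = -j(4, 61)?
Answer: 2279/11963 ≈ 0.19050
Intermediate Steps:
j(P, p) = 11/21 (j(P, p) = 11*(1/21) = 11/21)
W = -11/7 (W = 3*(-1*11/21) = 3*(-11/21) = -11/7 ≈ -1.5714)
(W - 324)/(1568 - 3277) = (-11/7 - 324)/(1568 - 3277) = -2279/7/(-1709) = -2279/7*(-1/1709) = 2279/11963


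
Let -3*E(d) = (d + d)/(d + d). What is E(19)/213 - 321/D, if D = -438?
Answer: 68227/93294 ≈ 0.73131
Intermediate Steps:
E(d) = -⅓ (E(d) = -(d + d)/(3*(d + d)) = -2*d/(3*(2*d)) = -2*d*1/(2*d)/3 = -⅓*1 = -⅓)
E(19)/213 - 321/D = -⅓/213 - 321/(-438) = -⅓*1/213 - 321*(-1/438) = -1/639 + 107/146 = 68227/93294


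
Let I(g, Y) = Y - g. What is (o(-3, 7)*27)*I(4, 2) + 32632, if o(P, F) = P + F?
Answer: 32416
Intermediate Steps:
o(P, F) = F + P
(o(-3, 7)*27)*I(4, 2) + 32632 = ((7 - 3)*27)*(2 - 1*4) + 32632 = (4*27)*(2 - 4) + 32632 = 108*(-2) + 32632 = -216 + 32632 = 32416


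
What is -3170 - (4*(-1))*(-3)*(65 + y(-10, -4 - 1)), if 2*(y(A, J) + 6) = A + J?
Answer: -3788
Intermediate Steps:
y(A, J) = -6 + A/2 + J/2 (y(A, J) = -6 + (A + J)/2 = -6 + (A/2 + J/2) = -6 + A/2 + J/2)
-3170 - (4*(-1))*(-3)*(65 + y(-10, -4 - 1)) = -3170 - (4*(-1))*(-3)*(65 + (-6 + (½)*(-10) + (-4 - 1)/2)) = -3170 - (-4*(-3))*(65 + (-6 - 5 + (½)*(-5))) = -3170 - 12*(65 + (-6 - 5 - 5/2)) = -3170 - 12*(65 - 27/2) = -3170 - 12*103/2 = -3170 - 1*618 = -3170 - 618 = -3788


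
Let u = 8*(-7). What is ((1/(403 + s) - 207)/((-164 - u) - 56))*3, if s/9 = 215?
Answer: 1451895/383432 ≈ 3.7866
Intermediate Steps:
u = -56
s = 1935 (s = 9*215 = 1935)
((1/(403 + s) - 207)/((-164 - u) - 56))*3 = ((1/(403 + 1935) - 207)/((-164 - 1*(-56)) - 56))*3 = ((1/2338 - 207)/((-164 + 56) - 56))*3 = ((1/2338 - 207)/(-108 - 56))*3 = -483965/2338/(-164)*3 = -483965/2338*(-1/164)*3 = (483965/383432)*3 = 1451895/383432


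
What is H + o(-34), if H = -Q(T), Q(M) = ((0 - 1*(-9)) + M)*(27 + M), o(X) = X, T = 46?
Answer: -4049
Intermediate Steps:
Q(M) = (9 + M)*(27 + M) (Q(M) = ((0 + 9) + M)*(27 + M) = (9 + M)*(27 + M))
H = -4015 (H = -(243 + 46² + 36*46) = -(243 + 2116 + 1656) = -1*4015 = -4015)
H + o(-34) = -4015 - 34 = -4049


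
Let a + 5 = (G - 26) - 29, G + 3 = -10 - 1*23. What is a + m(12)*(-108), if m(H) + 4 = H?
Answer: -960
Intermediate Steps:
G = -36 (G = -3 + (-10 - 1*23) = -3 + (-10 - 23) = -3 - 33 = -36)
m(H) = -4 + H
a = -96 (a = -5 + ((-36 - 26) - 29) = -5 + (-62 - 29) = -5 - 91 = -96)
a + m(12)*(-108) = -96 + (-4 + 12)*(-108) = -96 + 8*(-108) = -96 - 864 = -960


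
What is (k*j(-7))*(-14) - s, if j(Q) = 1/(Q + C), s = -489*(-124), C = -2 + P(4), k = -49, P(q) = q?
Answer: -303866/5 ≈ -60773.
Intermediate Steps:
C = 2 (C = -2 + 4 = 2)
s = 60636
j(Q) = 1/(2 + Q) (j(Q) = 1/(Q + 2) = 1/(2 + Q))
(k*j(-7))*(-14) - s = -49/(2 - 7)*(-14) - 1*60636 = -49/(-5)*(-14) - 60636 = -49*(-1/5)*(-14) - 60636 = (49/5)*(-14) - 60636 = -686/5 - 60636 = -303866/5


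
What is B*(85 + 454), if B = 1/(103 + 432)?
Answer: 539/535 ≈ 1.0075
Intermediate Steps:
B = 1/535 ≈ 0.0018692
B*(85 + 454) = (85 + 454)/535 = (1/535)*539 = 539/535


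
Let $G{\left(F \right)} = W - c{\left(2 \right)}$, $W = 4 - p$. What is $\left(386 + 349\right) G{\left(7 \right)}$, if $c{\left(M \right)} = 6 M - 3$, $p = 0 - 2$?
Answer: $-2205$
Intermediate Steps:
$p = -2$
$c{\left(M \right)} = -3 + 6 M$
$W = 6$ ($W = 4 - -2 = 4 + 2 = 6$)
$G{\left(F \right)} = -3$ ($G{\left(F \right)} = 6 - \left(-3 + 6 \cdot 2\right) = 6 - \left(-3 + 12\right) = 6 - 9 = -3$)
$\left(386 + 349\right) G{\left(7 \right)} = \left(386 + 349\right) \left(-3\right) = 735 \left(-3\right) = -2205$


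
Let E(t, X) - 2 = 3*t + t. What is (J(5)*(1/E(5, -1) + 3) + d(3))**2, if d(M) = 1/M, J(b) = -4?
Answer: 152881/1089 ≈ 140.39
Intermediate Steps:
E(t, X) = 2 + 4*t (E(t, X) = 2 + (3*t + t) = 2 + 4*t)
(J(5)*(1/E(5, -1) + 3) + d(3))**2 = (-4*(1/(2 + 4*5) + 3) + 1/3)**2 = (-4*(1/(2 + 20) + 3) + 1/3)**2 = (-4*(1/22 + 3) + 1/3)**2 = (-4*67/22 + 1/3)**2 = (-134/11 + 1/3)**2 = (-391/33)**2 = 152881/1089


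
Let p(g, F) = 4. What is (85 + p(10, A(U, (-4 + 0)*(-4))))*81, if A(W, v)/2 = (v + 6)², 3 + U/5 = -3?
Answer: 7209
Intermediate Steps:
U = -30 (U = -15 + 5*(-3) = -15 - 15 = -30)
A(W, v) = 2*(6 + v)² (A(W, v) = 2*(v + 6)² = 2*(6 + v)²)
(85 + p(10, A(U, (-4 + 0)*(-4))))*81 = (85 + 4)*81 = 89*81 = 7209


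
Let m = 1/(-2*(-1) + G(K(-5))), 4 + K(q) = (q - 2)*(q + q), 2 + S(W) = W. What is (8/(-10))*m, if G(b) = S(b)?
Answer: -2/165 ≈ -0.012121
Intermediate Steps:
S(W) = -2 + W
K(q) = -4 + 2*q*(-2 + q) (K(q) = -4 + (q - 2)*(q + q) = -4 + (-2 + q)*(2*q) = -4 + 2*q*(-2 + q))
G(b) = -2 + b
m = 1/66 (m = 1/(-2*(-1) + (-2 + (-4 - 4*(-5) + 2*(-5)**2))) = 1/(2 + (-2 + (-4 + 20 + 2*25))) = 1/(2 + (-2 + (-4 + 20 + 50))) = 1/(2 + (-2 + 66)) = 1/(2 + 64) = 1/66 ≈ 0.015152)
(8/(-10))*m = (8/(-10))*(1/66) = (8*(-1/10))*(1/66) = -4/5*1/66 = -2/165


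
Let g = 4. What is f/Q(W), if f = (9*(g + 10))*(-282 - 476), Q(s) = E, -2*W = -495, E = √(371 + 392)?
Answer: -13644*√763/109 ≈ -3457.6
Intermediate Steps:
E = √763 ≈ 27.622
W = 495/2 (W = -½*(-495) = 495/2 ≈ 247.50)
Q(s) = √763
f = -95508 (f = (9*(4 + 10))*(-282 - 476) = (9*14)*(-758) = 126*(-758) = -95508)
f/Q(W) = -95508*√763/763 = -13644*√763/109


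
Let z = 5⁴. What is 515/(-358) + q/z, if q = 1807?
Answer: 325031/223750 ≈ 1.4527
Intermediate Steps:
z = 625
515/(-358) + q/z = 515/(-358) + 1807/625 = 515*(-1/358) + 1807*(1/625) = -515/358 + 1807/625 = 325031/223750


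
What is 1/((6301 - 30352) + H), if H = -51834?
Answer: -1/75885 ≈ -1.3178e-5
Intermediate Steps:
1/((6301 - 30352) + H) = 1/((6301 - 30352) - 51834) = 1/(-24051 - 51834) = 1/(-75885) = -1/75885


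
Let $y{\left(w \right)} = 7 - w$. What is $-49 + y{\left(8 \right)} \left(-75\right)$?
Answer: $26$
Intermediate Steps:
$-49 + y{\left(8 \right)} \left(-75\right) = -49 + \left(7 - 8\right) \left(-75\right) = -49 - -75 = -49 + 75 = 26$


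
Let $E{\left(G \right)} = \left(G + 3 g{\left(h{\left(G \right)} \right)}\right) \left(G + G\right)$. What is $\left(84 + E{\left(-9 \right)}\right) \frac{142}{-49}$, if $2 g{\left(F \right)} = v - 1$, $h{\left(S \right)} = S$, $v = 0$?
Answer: $- \frac{5538}{7} \approx -791.14$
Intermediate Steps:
$g{\left(F \right)} = - \frac{1}{2}$ ($g{\left(F \right)} = \frac{0 - 1}{2} = \frac{1}{2} \left(-1\right) = - \frac{1}{2}$)
$E{\left(G \right)} = 2 G \left(- \frac{3}{2} + G\right)$ ($E{\left(G \right)} = \left(G + 3 \left(- \frac{1}{2}\right)\right) \left(G + G\right) = \left(G - \frac{3}{2}\right) 2 G = \left(- \frac{3}{2} + G\right) 2 G = 2 G \left(- \frac{3}{2} + G\right)$)
$\left(84 + E{\left(-9 \right)}\right) \frac{142}{-49} = \left(84 - 9 \left(-3 + 2 \left(-9\right)\right)\right) \frac{142}{-49} = \left(84 - 9 \left(-3 - 18\right)\right) 142 \left(- \frac{1}{49}\right) = \left(84 - -189\right) \left(- \frac{142}{49}\right) = \left(84 + 189\right) \left(- \frac{142}{49}\right) = 273 \left(- \frac{142}{49}\right) = - \frac{5538}{7}$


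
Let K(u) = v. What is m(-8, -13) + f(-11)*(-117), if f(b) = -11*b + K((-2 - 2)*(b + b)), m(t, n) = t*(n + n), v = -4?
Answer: -13481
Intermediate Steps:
K(u) = -4
m(t, n) = 2*n*t (m(t, n) = t*(2*n) = 2*n*t)
f(b) = -4 - 11*b (f(b) = -11*b - 4 = -4 - 11*b)
m(-8, -13) + f(-11)*(-117) = 2*(-13)*(-8) + (-4 - 11*(-11))*(-117) = 208 + (-4 + 121)*(-117) = 208 + 117*(-117) = 208 - 13689 = -13481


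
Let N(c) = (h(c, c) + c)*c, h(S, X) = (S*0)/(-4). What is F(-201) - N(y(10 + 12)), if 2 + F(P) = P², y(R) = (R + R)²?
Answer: -3707697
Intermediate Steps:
y(R) = 4*R² (y(R) = (2*R)² = 4*R²)
h(S, X) = 0 (h(S, X) = 0*(-¼) = 0)
N(c) = c² (N(c) = (0 + c)*c = c*c = c²)
F(P) = -2 + P²
F(-201) - N(y(10 + 12)) = (-2 + (-201)²) - (4*(10 + 12)²)² = (-2 + 40401) - (4*22²)² = 40399 - (4*484)² = 40399 - 1*1936² = 40399 - 1*3748096 = 40399 - 3748096 = -3707697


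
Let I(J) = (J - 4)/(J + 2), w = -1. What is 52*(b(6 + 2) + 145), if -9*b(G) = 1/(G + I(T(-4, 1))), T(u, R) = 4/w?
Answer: 203567/27 ≈ 7539.5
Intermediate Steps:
T(u, R) = -4 (T(u, R) = 4/(-1) = 4*(-1) = -4)
I(J) = (-4 + J)/(2 + J)
b(G) = -1/(9*(4 + G)) (b(G) = -1/(9*(G + (-4 - 4)/(2 - 4))) = -1/(9*(G - 8/(-2))) = -1/(9*(G - 1/2*(-8))) = -1/(9*(G + 4)) = -1/(9*(4 + G)))
52*(b(6 + 2) + 145) = 52*(-1/(36 + 9*(6 + 2)) + 145) = 52*(-1/(36 + 9*8) + 145) = 52*(-1/(36 + 72) + 145) = 52*(-1/108 + 145) = 52*(15659/108) = 203567/27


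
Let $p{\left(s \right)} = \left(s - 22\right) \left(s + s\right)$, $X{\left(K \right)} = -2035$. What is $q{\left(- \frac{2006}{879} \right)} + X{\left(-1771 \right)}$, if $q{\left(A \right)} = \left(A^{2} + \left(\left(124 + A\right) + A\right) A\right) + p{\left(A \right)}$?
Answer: $- \frac{1693266175}{772641} \approx -2191.5$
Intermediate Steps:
$p{\left(s \right)} = 2 s \left(-22 + s\right)$ ($p{\left(s \right)} = \left(-22 + s\right) 2 s = 2 s \left(-22 + s\right)$)
$q{\left(A \right)} = A^{2} + A \left(124 + 2 A\right) + 2 A \left(-22 + A\right)$ ($q{\left(A \right)} = \left(A^{2} + \left(\left(124 + A\right) + A\right) A\right) + 2 A \left(-22 + A\right) = \left(A^{2} + \left(124 + 2 A\right) A\right) + 2 A \left(-22 + A\right) = \left(A^{2} + A \left(124 + 2 A\right)\right) + 2 A \left(-22 + A\right) = A^{2} + A \left(124 + 2 A\right) + 2 A \left(-22 + A\right)$)
$q{\left(- \frac{2006}{879} \right)} + X{\left(-1771 \right)} = 5 \left(- \frac{2006}{879}\right) \left(16 - \frac{2006}{879}\right) - 2035 = 5 \left(- \frac{2006}{879}\right) \frac{12058}{879} - 2035 = - \frac{120941740}{772641} - 2035 = - \frac{1693266175}{772641}$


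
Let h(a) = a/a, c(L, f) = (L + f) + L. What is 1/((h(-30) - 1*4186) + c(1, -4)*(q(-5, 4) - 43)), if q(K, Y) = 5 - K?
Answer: -1/4119 ≈ -0.00024278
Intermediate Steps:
c(L, f) = f + 2*L
h(a) = 1
1/((h(-30) - 1*4186) + c(1, -4)*(q(-5, 4) - 43)) = 1/((1 - 1*4186) + (-4 + 2*1)*((5 - 1*(-5)) - 43)) = 1/((1 - 4186) + (-4 + 2)*((5 + 5) - 43)) = 1/(-4185 - 2*(10 - 43)) = 1/(-4185 - 2*(-33)) = 1/(-4185 + 66) = 1/(-4119) = -1/4119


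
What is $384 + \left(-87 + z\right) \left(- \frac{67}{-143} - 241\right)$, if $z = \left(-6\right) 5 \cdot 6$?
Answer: $\frac{9238644}{143} \approx 64606.0$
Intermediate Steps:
$z = -180$ ($z = \left(-30\right) 6 = -180$)
$384 + \left(-87 + z\right) \left(- \frac{67}{-143} - 241\right) = 384 + \left(-87 - 180\right) \left(- \frac{67}{-143} - 241\right) = 384 - 267 \left(\left(-67\right) \left(- \frac{1}{143}\right) - 241\right) = 384 - 267 \left(\frac{67}{143} - 241\right) = 384 - - \frac{9183732}{143} = 384 + \frac{9183732}{143} = \frac{9238644}{143}$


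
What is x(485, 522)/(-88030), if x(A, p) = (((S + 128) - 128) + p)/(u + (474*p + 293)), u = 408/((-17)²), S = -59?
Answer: -7871/370719066430 ≈ -2.1232e-8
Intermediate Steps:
u = 24/17 (u = 408/289 = 408*(1/289) = 24/17 ≈ 1.4118)
x(A, p) = (-59 + p)/(5005/17 + 474*p) (x(A, p) = (((-59 + 128) - 128) + p)/(24/17 + (474*p + 293)) = ((69 - 128) + p)/(24/17 + (293 + 474*p)) = (-59 + p)/(5005/17 + 474*p))
x(485, 522)/(-88030) = (17*(-59 + 522)/(5005 + 8058*522))/(-88030) = (17*463/(5005 + 4206276))*(-1/88030) = (17*463/4211281)*(-1/88030) = (17*(1/4211281)*463)*(-1/88030) = (7871/4211281)*(-1/88030) = -7871/370719066430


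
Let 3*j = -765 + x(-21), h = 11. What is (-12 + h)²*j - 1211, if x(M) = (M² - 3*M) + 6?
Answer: -1296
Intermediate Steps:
x(M) = 6 + M² - 3*M
j = -85 (j = (-765 + (6 + (-21)² - 3*(-21)))/3 = (-765 + (6 + 441 + 63))/3 = (-765 + 510)/3 = (⅓)*(-255) = -85)
(-12 + h)²*j - 1211 = (-12 + 11)²*(-85) - 1211 = (-1)²*(-85) - 1211 = 1*(-85) - 1211 = -85 - 1211 = -1296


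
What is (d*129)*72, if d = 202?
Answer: 1876176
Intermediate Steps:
(d*129)*72 = (202*129)*72 = 26058*72 = 1876176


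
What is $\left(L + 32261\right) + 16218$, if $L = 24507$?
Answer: $72986$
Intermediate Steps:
$\left(L + 32261\right) + 16218 = \left(24507 + 32261\right) + 16218 = 56768 + 16218 = 72986$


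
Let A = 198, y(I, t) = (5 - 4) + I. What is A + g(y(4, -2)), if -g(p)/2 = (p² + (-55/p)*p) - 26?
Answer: 310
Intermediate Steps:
y(I, t) = 1 + I
g(p) = 162 - 2*p² (g(p) = -2*((p² + (-55/p)*p) - 26) = -2*((p² - 55) - 26) = -2*((-55 + p²) - 26) = -2*(-81 + p²) = 162 - 2*p²)
A + g(y(4, -2)) = 198 + (162 - 2*(1 + 4)²) = 198 + (162 - 2*5²) = 198 + (162 - 2*25) = 198 + (162 - 50) = 198 + 112 = 310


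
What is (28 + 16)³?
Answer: 85184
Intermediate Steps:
(28 + 16)³ = 44³ = 85184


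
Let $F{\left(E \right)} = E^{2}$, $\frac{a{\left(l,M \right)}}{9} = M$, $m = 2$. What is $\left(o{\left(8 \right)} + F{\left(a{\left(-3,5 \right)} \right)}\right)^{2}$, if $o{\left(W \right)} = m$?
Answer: $4108729$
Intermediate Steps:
$o{\left(W \right)} = 2$
$a{\left(l,M \right)} = 9 M$
$\left(o{\left(8 \right)} + F{\left(a{\left(-3,5 \right)} \right)}\right)^{2} = \left(2 + \left(9 \cdot 5\right)^{2}\right)^{2} = \left(2 + 45^{2}\right)^{2} = \left(2 + 2025\right)^{2} = 2027^{2} = 4108729$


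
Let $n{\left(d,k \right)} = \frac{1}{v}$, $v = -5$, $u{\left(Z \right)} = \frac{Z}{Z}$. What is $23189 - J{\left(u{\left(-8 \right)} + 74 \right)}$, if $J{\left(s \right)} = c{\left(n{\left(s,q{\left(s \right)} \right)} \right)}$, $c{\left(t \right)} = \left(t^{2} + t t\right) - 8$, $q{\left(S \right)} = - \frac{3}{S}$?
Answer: $\frac{579923}{25} \approx 23197.0$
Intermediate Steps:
$u{\left(Z \right)} = 1$
$n{\left(d,k \right)} = - \frac{1}{5}$ ($n{\left(d,k \right)} = \frac{1}{-5} = - \frac{1}{5}$)
$c{\left(t \right)} = -8 + 2 t^{2}$ ($c{\left(t \right)} = \left(t^{2} + t^{2}\right) - 8 = 2 t^{2} - 8 = -8 + 2 t^{2}$)
$J{\left(s \right)} = - \frac{198}{25}$ ($J{\left(s \right)} = -8 + 2 \left(- \frac{1}{5}\right)^{2} = -8 + 2 \cdot \frac{1}{25} = -8 + \frac{2}{25} = - \frac{198}{25}$)
$23189 - J{\left(u{\left(-8 \right)} + 74 \right)} = 23189 - - \frac{198}{25} = 23189 + \frac{198}{25} = \frac{579923}{25}$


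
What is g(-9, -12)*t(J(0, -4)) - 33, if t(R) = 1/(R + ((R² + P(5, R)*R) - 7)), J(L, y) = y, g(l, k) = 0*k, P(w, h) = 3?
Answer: -33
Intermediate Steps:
g(l, k) = 0
t(R) = 1/(-7 + R² + 4*R) (t(R) = 1/(R + ((R² + 3*R) - 7)) = 1/(R + (-7 + R² + 3*R)) = 1/(-7 + R² + 4*R))
g(-9, -12)*t(J(0, -4)) - 33 = 0/(-7 + (-4)² + 4*(-4)) - 33 = 0/(-7 + 16 - 16) - 33 = 0/(-7) - 33 = 0*(-⅐) - 33 = 0 - 33 = -33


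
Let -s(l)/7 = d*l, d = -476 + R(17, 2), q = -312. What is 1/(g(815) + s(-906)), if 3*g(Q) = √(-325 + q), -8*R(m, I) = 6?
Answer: -15549678/47015205592747 - 12*I*√13/47015205592747 ≈ -3.3074e-7 - 9.2027e-13*I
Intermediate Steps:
R(m, I) = -¾ (R(m, I) = -⅛*6 = -¾)
g(Q) = 7*I*√13/3 (g(Q) = √(-325 - 312)/3 = √(-637)/3 = (7*I*√13)/3 = 7*I*√13/3)
d = -1907/4 (d = -476 - ¾ = -1907/4 ≈ -476.75)
s(l) = 13349*l/4 (s(l) = -(-13349)*l/4 = 13349*l/4)
1/(g(815) + s(-906)) = 1/(7*I*√13/3 + (13349/4)*(-906)) = 1/(7*I*√13/3 - 6047097/2) = 1/(-6047097/2 + 7*I*√13/3)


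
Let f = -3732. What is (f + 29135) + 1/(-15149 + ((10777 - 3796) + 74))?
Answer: 205611881/8094 ≈ 25403.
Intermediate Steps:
(f + 29135) + 1/(-15149 + ((10777 - 3796) + 74)) = (-3732 + 29135) + 1/(-15149 + ((10777 - 3796) + 74)) = 25403 + 1/(-15149 + (6981 + 74)) = 25403 + 1/(-15149 + 7055) = 25403 + 1/(-8094) = 25403 - 1/8094 = 205611881/8094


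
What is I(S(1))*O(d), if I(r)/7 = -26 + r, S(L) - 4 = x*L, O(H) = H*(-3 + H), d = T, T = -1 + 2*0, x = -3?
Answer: -700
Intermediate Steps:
T = -1 (T = -1 + 0 = -1)
d = -1
S(L) = 4 - 3*L
I(r) = -182 + 7*r (I(r) = 7*(-26 + r) = -182 + 7*r)
I(S(1))*O(d) = (-182 + 7*(4 - 3*1))*(-(-3 - 1)) = (-182 + 7*(4 - 3))*(-1*(-4)) = (-182 + 7*1)*4 = (-182 + 7)*4 = -175*4 = -700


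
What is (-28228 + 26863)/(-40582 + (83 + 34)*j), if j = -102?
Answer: 1365/52516 ≈ 0.025992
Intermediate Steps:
(-28228 + 26863)/(-40582 + (83 + 34)*j) = (-28228 + 26863)/(-40582 + (83 + 34)*(-102)) = -1365/(-40582 + 117*(-102)) = -1365/(-40582 - 11934) = -1365/(-52516) = -1365*(-1/52516) = 1365/52516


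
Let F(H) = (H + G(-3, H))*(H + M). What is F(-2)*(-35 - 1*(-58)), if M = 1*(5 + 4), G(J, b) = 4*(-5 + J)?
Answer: -5474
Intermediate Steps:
G(J, b) = -20 + 4*J
M = 9 (M = 1*9 = 9)
F(H) = (-32 + H)*(9 + H) (F(H) = (H + (-20 + 4*(-3)))*(H + 9) = (H + (-20 - 12))*(9 + H) = (H - 32)*(9 + H) = (-32 + H)*(9 + H))
F(-2)*(-35 - 1*(-58)) = (-288 + (-2)² - 23*(-2))*(-35 - 1*(-58)) = (-288 + 4 + 46)*(-35 + 58) = -238*23 = -5474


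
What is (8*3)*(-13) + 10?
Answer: -302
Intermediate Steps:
(8*3)*(-13) + 10 = 24*(-13) + 10 = -312 + 10 = -302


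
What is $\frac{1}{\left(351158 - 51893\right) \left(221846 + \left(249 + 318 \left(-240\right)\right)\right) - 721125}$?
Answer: $\frac{1}{43624634250} \approx 2.2923 \cdot 10^{-11}$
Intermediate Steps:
$\frac{1}{\left(351158 - 51893\right) \left(221846 + \left(249 + 318 \left(-240\right)\right)\right) - 721125} = \frac{1}{299265 \left(221846 + \left(249 - 76320\right)\right) - 721125} = \frac{1}{299265 \left(221846 - 76071\right) - 721125} = \frac{1}{299265 \cdot 145775 - 721125} = \frac{1}{43625355375 - 721125} = \frac{1}{43624634250}$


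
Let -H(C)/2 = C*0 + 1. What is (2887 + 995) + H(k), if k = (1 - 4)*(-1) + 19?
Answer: 3880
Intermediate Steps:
k = 22 (k = -3*(-1) + 19 = 3 + 19 = 22)
H(C) = -2 (H(C) = -2*(C*0 + 1) = -2*(0 + 1) = -2*1 = -2)
(2887 + 995) + H(k) = (2887 + 995) - 2 = 3882 - 2 = 3880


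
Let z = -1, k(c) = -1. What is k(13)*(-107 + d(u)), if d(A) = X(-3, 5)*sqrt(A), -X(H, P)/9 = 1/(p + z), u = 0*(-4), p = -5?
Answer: 107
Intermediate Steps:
u = 0
X(H, P) = 3/2 (X(H, P) = -9/(-5 - 1) = -9/(-6) = -9*(-1/6) = 3/2)
d(A) = 3*sqrt(A)/2
k(13)*(-107 + d(u)) = -(-107 + 3*sqrt(0)/2) = -(-107 + (3/2)*0) = -(-107 + 0) = -1*(-107) = 107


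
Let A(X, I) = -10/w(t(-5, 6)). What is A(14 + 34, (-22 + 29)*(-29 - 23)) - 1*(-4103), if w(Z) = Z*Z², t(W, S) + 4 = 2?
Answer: 16417/4 ≈ 4104.3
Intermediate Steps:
t(W, S) = -2 (t(W, S) = -4 + 2 = -2)
w(Z) = Z³
A(X, I) = 5/4 (A(X, I) = -10/((-2)³) = -10/(-8) = -10*(-⅛) = 5/4)
A(14 + 34, (-22 + 29)*(-29 - 23)) - 1*(-4103) = 5/4 - 1*(-4103) = 5/4 + 4103 = 16417/4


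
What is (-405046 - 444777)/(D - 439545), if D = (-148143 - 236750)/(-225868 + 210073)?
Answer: 13422954285/6942228382 ≈ 1.9335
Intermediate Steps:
D = 384893/15795 (D = -384893/(-15795) = -384893*(-1/15795) = 384893/15795 ≈ 24.368)
(-405046 - 444777)/(D - 439545) = (-405046 - 444777)/(384893/15795 - 439545) = -849823/(-6942228382/15795) = -849823*(-15795/6942228382) = 13422954285/6942228382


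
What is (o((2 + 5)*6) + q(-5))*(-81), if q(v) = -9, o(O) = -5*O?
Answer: 17739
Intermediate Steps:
(o((2 + 5)*6) + q(-5))*(-81) = (-5*(2 + 5)*6 - 9)*(-81) = (-35*6 - 9)*(-81) = (-5*42 - 9)*(-81) = (-210 - 9)*(-81) = -219*(-81) = 17739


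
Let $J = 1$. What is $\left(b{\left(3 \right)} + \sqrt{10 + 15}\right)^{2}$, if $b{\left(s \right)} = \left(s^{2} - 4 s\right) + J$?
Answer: $9$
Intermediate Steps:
$b{\left(s \right)} = 1 + s^{2} - 4 s$ ($b{\left(s \right)} = \left(s^{2} - 4 s\right) + 1 = 1 + s^{2} - 4 s$)
$\left(b{\left(3 \right)} + \sqrt{10 + 15}\right)^{2} = \left(\left(1 + 3^{2} - 12\right) + \sqrt{10 + 15}\right)^{2} = \left(\left(1 + 9 - 12\right) + \sqrt{25}\right)^{2} = \left(-2 + 5\right)^{2} = 3^{2} = 9$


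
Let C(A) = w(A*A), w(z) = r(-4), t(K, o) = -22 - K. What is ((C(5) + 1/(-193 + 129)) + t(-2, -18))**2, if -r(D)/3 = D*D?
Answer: 18948609/4096 ≈ 4626.1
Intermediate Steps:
r(D) = -3*D**2 (r(D) = -3*D*D = -3*D**2)
w(z) = -48 (w(z) = -3*(-4)**2 = -3*16 = -48)
C(A) = -48
((C(5) + 1/(-193 + 129)) + t(-2, -18))**2 = ((-48 + 1/(-193 + 129)) + (-22 - 1*(-2)))**2 = ((-48 + 1/(-64)) + (-22 + 2))**2 = ((-48 - 1/64) - 20)**2 = (-3073/64 - 20)**2 = (-4353/64)**2 = 18948609/4096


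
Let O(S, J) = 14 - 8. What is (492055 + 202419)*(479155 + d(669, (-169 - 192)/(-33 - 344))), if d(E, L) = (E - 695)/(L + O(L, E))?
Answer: 872824481245662/2623 ≈ 3.3276e+11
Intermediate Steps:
O(S, J) = 6
d(E, L) = (-695 + E)/(6 + L) (d(E, L) = (E - 695)/(L + 6) = (-695 + E)/(6 + L))
(492055 + 202419)*(479155 + d(669, (-169 - 192)/(-33 - 344))) = (492055 + 202419)*(479155 + (-695 + 669)/(6 + (-169 - 192)/(-33 - 344))) = 694474*(479155 - 26/(6 - 361/(-377))) = 694474*(479155 - 26/(6 - 361*(-1/377))) = 694474*(479155 - 26/(6 + 361/377)) = 694474*(479155 - 26/(2623/377)) = 694474*(479155 + (377/2623)*(-26)) = 694474*(479155 - 9802/2623) = 694474*(1256813763/2623) = 872824481245662/2623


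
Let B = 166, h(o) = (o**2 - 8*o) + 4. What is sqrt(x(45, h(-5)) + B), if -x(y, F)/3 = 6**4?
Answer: I*sqrt(3722) ≈ 61.008*I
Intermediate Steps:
h(o) = 4 + o**2 - 8*o
x(y, F) = -3888 (x(y, F) = -3*6**4 = -3*1296 = -3888)
sqrt(x(45, h(-5)) + B) = sqrt(-3888 + 166) = sqrt(-3722) = I*sqrt(3722)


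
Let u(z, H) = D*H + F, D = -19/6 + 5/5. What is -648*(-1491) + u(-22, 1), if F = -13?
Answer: 5796917/6 ≈ 9.6615e+5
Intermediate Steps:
D = -13/6 (D = -19*⅙ + 5*(⅕) = -19/6 + 1 = -13/6 ≈ -2.1667)
u(z, H) = -13 - 13*H/6 (u(z, H) = -13*H/6 - 13 = -13 - 13*H/6)
-648*(-1491) + u(-22, 1) = -648*(-1491) + (-13 - 13/6*1) = 966168 + (-13 - 13/6) = 966168 - 91/6 = 5796917/6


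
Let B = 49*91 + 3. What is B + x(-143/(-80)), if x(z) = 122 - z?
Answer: 366577/80 ≈ 4582.2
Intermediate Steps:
B = 4462 (B = 4459 + 3 = 4462)
B + x(-143/(-80)) = 4462 + (122 - (-143)/(-80)) = 4462 + (122 - (-143)*(-1)/80) = 4462 + (122 - 1*143/80) = 4462 + (122 - 143/80) = 4462 + 9617/80 = 366577/80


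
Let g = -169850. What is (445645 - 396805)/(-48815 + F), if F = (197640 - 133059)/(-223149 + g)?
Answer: -9597035580/9592155383 ≈ -1.0005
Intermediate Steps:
F = -64581/392999 (F = (197640 - 133059)/(-223149 - 169850) = 64581/(-392999) = 64581*(-1/392999) = -64581/392999 ≈ -0.16433)
(445645 - 396805)/(-48815 + F) = (445645 - 396805)/(-48815 - 64581/392999) = 48840/(-19184310766/392999) = 48840*(-392999/19184310766) = -9597035580/9592155383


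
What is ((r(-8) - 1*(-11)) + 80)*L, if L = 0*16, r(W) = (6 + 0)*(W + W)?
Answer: 0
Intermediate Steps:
r(W) = 12*W (r(W) = 6*(2*W) = 12*W)
L = 0
((r(-8) - 1*(-11)) + 80)*L = ((12*(-8) - 1*(-11)) + 80)*0 = ((-96 + 11) + 80)*0 = (-85 + 80)*0 = -5*0 = 0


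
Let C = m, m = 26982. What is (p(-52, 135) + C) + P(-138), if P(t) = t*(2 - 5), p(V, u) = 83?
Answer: 27479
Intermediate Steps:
P(t) = -3*t (P(t) = t*(-3) = -3*t)
C = 26982
(p(-52, 135) + C) + P(-138) = (83 + 26982) - 3*(-138) = 27065 + 414 = 27479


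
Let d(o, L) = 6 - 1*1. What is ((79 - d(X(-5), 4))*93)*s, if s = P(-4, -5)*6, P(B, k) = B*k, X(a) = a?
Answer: 825840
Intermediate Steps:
d(o, L) = 5 (d(o, L) = 6 - 1 = 5)
s = 120 (s = -4*(-5)*6 = 20*6 = 120)
((79 - d(X(-5), 4))*93)*s = ((79 - 1*5)*93)*120 = ((79 - 5)*93)*120 = (74*93)*120 = 6882*120 = 825840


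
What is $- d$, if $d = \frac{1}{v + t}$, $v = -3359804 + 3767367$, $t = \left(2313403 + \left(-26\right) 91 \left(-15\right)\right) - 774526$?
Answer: $- \frac{1}{1981930} \approx -5.0456 \cdot 10^{-7}$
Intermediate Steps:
$t = 1574367$ ($t = \left(2313403 - -35490\right) - 774526 = \left(2313403 + 35490\right) - 774526 = 2348893 - 774526 = 1574367$)
$v = 407563$
$d = \frac{1}{1981930}$ ($d = \frac{1}{407563 + 1574367} = \frac{1}{1981930} \approx 5.0456 \cdot 10^{-7}$)
$- d = \left(-1\right) \frac{1}{1981930} = - \frac{1}{1981930}$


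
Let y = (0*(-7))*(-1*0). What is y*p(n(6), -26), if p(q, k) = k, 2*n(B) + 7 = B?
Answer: 0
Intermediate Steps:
n(B) = -7/2 + B/2
y = 0 (y = 0*0 = 0)
y*p(n(6), -26) = 0*(-26) = 0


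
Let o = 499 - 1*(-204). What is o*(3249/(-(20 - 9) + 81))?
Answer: 2284047/70 ≈ 32629.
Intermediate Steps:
o = 703 (o = 499 + 204 = 703)
o*(3249/(-(20 - 9) + 81)) = 703*(3249/(-(20 - 9) + 81)) = 703*(3249/(-1*11 + 81)) = 703*(3249/(-11 + 81)) = 703*(3249/70) = 2284047/70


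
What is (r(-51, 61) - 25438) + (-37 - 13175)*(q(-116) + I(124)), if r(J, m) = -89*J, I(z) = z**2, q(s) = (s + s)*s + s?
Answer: -557197363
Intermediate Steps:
q(s) = s + 2*s**2 (q(s) = (2*s)*s + s = 2*s**2 + s = s + 2*s**2)
(r(-51, 61) - 25438) + (-37 - 13175)*(q(-116) + I(124)) = (-89*(-51) - 25438) + (-37 - 13175)*(-116*(1 + 2*(-116)) + 124**2) = (4539 - 25438) - 13212*(-116*(1 - 232) + 15376) = -20899 - 13212*(-116*(-231) + 15376) = -20899 - 13212*(26796 + 15376) = -20899 - 13212*42172 = -20899 - 557176464 = -557197363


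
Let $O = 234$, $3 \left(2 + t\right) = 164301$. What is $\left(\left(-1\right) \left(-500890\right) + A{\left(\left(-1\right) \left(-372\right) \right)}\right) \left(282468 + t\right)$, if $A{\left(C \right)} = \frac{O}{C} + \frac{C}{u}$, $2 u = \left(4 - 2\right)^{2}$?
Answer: $\frac{10476733639983}{62} \approx 1.6898 \cdot 10^{11}$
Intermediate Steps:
$t = 54765$ ($t = -2 + \frac{1}{3} \cdot 164301 = -2 + 54767 = 54765$)
$u = 2$ ($u = \frac{\left(4 - 2\right)^{2}}{2} = \frac{2^{2}}{2} = \frac{1}{2} \cdot 4 = 2$)
$A{\left(C \right)} = \frac{C}{2} + \frac{234}{C}$ ($A{\left(C \right)} = \frac{234}{C} + \frac{C}{2} = \frac{C}{2} + \frac{234}{C}$)
$\left(\left(-1\right) \left(-500890\right) + A{\left(\left(-1\right) \left(-372\right) \right)}\right) \left(282468 + t\right) = \left(\left(-1\right) \left(-500890\right) + \left(\frac{\left(-1\right) \left(-372\right)}{2} + \frac{234}{\left(-1\right) \left(-372\right)}\right)\right) \left(282468 + 54765\right) = \left(500890 + \left(\frac{1}{2} \cdot 372 + \frac{234}{372}\right)\right) 337233 = \left(500890 + \left(186 + 234 \cdot \frac{1}{372}\right)\right) 337233 = \left(500890 + \left(186 + \frac{39}{62}\right)\right) 337233 = \left(500890 + \frac{11571}{62}\right) 337233 = \frac{31066751}{62} \cdot 337233 = \frac{10476733639983}{62}$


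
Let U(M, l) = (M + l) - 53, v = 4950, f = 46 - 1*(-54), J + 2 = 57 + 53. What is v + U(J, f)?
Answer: 5105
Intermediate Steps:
J = 108 (J = -2 + (57 + 53) = -2 + 110 = 108)
f = 100 (f = 46 + 54 = 100)
U(M, l) = -53 + M + l
v + U(J, f) = 4950 + (-53 + 108 + 100) = 4950 + 155 = 5105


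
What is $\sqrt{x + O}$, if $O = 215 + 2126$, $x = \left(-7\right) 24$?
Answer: $\sqrt{2173} \approx 46.615$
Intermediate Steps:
$x = -168$
$O = 2341$
$\sqrt{x + O} = \sqrt{-168 + 2341} = \sqrt{2173}$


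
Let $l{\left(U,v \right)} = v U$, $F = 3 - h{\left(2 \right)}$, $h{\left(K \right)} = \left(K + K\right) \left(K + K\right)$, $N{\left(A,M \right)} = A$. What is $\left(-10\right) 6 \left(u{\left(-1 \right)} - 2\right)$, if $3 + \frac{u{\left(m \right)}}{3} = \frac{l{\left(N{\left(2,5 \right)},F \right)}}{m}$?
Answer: $-4020$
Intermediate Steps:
$h{\left(K \right)} = 4 K^{2}$ ($h{\left(K \right)} = 2 K 2 K = 4 K^{2}$)
$F = -13$ ($F = 3 - 4 \cdot 2^{2} = 3 - 4 \cdot 4 = 3 - 16 = -13$)
$l{\left(U,v \right)} = U v$
$u{\left(m \right)} = -9 - \frac{78}{m}$ ($u{\left(m \right)} = -9 + 3 \frac{2 \left(-13\right)}{m} = -9 + 3 \left(- \frac{26}{m}\right) = -9 - \frac{78}{m}$)
$\left(-10\right) 6 \left(u{\left(-1 \right)} - 2\right) = \left(-10\right) 6 \left(\left(-9 - \frac{78}{-1}\right) - 2\right) = - 60 \left(\left(-9 - -78\right) - 2\right) = - 60 \left(\left(-9 + 78\right) - 2\right) = - 60 \left(69 - 2\right) = \left(-60\right) 67 = -4020$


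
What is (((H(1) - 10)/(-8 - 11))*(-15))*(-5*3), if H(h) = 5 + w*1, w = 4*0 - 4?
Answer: 2025/19 ≈ 106.58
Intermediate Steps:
w = -4 (w = 0 - 4 = -4)
H(h) = 1 (H(h) = 5 - 4*1 = 5 - 4 = 1)
(((H(1) - 10)/(-8 - 11))*(-15))*(-5*3) = (((1 - 10)/(-8 - 11))*(-15))*(-5*3) = (-9/(-19)*(-15))*(-15) = (-9*(-1/19)*(-15))*(-15) = ((9/19)*(-15))*(-15) = -135/19*(-15) = 2025/19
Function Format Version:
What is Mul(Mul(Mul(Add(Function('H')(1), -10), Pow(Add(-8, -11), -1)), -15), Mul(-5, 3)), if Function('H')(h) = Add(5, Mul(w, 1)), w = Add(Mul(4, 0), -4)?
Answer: Rational(2025, 19) ≈ 106.58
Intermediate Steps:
w = -4 (w = Add(0, -4) = -4)
Function('H')(h) = 1 (Function('H')(h) = Add(5, Mul(-4, 1)) = Add(5, -4) = 1)
Mul(Mul(Mul(Add(Function('H')(1), -10), Pow(Add(-8, -11), -1)), -15), Mul(-5, 3)) = Mul(Mul(Mul(Add(1, -10), Pow(Add(-8, -11), -1)), -15), Mul(-5, 3)) = Mul(Mul(Mul(-9, Pow(-19, -1)), -15), -15) = Mul(Mul(Mul(-9, Rational(-1, 19)), -15), -15) = Mul(Mul(Rational(9, 19), -15), -15) = Mul(Rational(-135, 19), -15) = Rational(2025, 19)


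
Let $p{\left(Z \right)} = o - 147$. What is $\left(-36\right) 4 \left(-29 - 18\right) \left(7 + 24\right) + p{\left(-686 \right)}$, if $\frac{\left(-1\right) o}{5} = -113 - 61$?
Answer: $210531$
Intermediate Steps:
$o = 870$ ($o = - 5 \left(-113 - 61\right) = \left(-5\right) \left(-174\right) = 870$)
$p{\left(Z \right)} = 723$ ($p{\left(Z \right)} = 870 - 147 = 723$)
$\left(-36\right) 4 \left(-29 - 18\right) \left(7 + 24\right) + p{\left(-686 \right)} = \left(-36\right) 4 \left(-29 - 18\right) \left(7 + 24\right) + 723 = - 144 \left(\left(-47\right) 31\right) + 723 = \left(-144\right) \left(-1457\right) + 723 = 209808 + 723 = 210531$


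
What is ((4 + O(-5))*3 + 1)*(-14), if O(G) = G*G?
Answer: -1232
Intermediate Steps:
O(G) = G²
((4 + O(-5))*3 + 1)*(-14) = ((4 + (-5)²)*3 + 1)*(-14) = ((4 + 25)*3 + 1)*(-14) = (29*3 + 1)*(-14) = (87 + 1)*(-14) = 88*(-14) = -1232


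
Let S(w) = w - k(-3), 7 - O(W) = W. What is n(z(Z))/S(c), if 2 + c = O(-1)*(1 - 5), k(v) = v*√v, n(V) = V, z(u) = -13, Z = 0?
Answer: 34/91 + 3*I*√3/91 ≈ 0.37363 + 0.057101*I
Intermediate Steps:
O(W) = 7 - W
k(v) = v^(3/2)
c = -34 (c = -2 + (7 - 1*(-1))*(1 - 5) = -2 + (7 + 1)*(-4) = -2 + 8*(-4) = -2 - 32 = -34)
S(w) = w + 3*I*√3 (S(w) = w - (-3)^(3/2) = w - (-3)*I*√3 = w + 3*I*√3)
n(z(Z))/S(c) = -13/(-34 + 3*I*√3)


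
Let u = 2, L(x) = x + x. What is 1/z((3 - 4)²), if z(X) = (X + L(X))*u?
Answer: ⅙ ≈ 0.16667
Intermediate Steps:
L(x) = 2*x
z(X) = 6*X (z(X) = (X + 2*X)*2 = (3*X)*2 = 6*X)
1/z((3 - 4)²) = 1/(6*(3 - 4)²) = 1/(6*(-1)²) = 1/(6*1) = 1/6 = ⅙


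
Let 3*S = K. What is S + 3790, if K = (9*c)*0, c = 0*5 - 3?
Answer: 3790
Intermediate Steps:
c = -3 (c = 0 - 3 = -3)
K = 0 (K = (9*(-3))*0 = -27*0 = 0)
S = 0 (S = (1/3)*0 = 0)
S + 3790 = 0 + 3790 = 3790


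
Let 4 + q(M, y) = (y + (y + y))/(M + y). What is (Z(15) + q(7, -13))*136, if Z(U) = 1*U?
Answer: 2380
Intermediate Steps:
Z(U) = U
q(M, y) = -4 + 3*y/(M + y) (q(M, y) = -4 + (y + (y + y))/(M + y) = -4 + (y + 2*y)/(M + y) = -4 + (3*y)/(M + y) = -4 + 3*y/(M + y))
(Z(15) + q(7, -13))*136 = (15 + (-1*(-13) - 4*7)/(7 - 13))*136 = (15 + (13 - 28)/(-6))*136 = (15 - ⅙*(-15))*136 = (15 + 5/2)*136 = (35/2)*136 = 2380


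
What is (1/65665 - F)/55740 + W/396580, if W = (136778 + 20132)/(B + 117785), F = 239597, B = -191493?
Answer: -11497444216502945389/2674769468558118600 ≈ -4.2985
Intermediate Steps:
W = -78455/36854 (W = (136778 + 20132)/(-191493 + 117785) = 156910/(-73708) = 156910*(-1/73708) = -78455/36854 ≈ -2.1288)
(1/65665 - F)/55740 + W/396580 = (1/65665 - 1*239597)/55740 - 78455/36854/396580 = (1/65665 - 239597)*(1/55740) - 78455/36854*1/396580 = -15733137004/65665*1/55740 - 15691/2923111864 = -3933284251/915041775 - 15691/2923111864 = -11497444216502945389/2674769468558118600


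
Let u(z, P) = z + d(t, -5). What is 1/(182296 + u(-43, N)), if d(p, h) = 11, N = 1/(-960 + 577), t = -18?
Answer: 1/182264 ≈ 5.4865e-6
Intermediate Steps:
N = -1/383 (N = 1/(-383) = -1/383 ≈ -0.0026110)
u(z, P) = 11 + z (u(z, P) = z + 11 = 11 + z)
1/(182296 + u(-43, N)) = 1/(182296 + (11 - 43)) = 1/(182296 - 32) = 1/182264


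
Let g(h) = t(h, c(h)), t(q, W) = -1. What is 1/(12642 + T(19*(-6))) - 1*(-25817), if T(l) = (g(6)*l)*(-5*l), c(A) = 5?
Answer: 2003967175/77622 ≈ 25817.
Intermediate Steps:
g(h) = -1
T(l) = 5*l² (T(l) = (-l)*(-5*l) = 5*l²)
1/(12642 + T(19*(-6))) - 1*(-25817) = 1/(12642 + 5*(19*(-6))²) - 1*(-25817) = 1/(12642 + 5*(-114)²) + 25817 = 1/(12642 + 5*12996) + 25817 = 1/(12642 + 64980) + 25817 = 1/77622 + 25817 = 2003967175/77622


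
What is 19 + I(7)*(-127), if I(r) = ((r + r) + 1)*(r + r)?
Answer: -26651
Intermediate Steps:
I(r) = 2*r*(1 + 2*r) (I(r) = (2*r + 1)*(2*r) = (1 + 2*r)*(2*r) = 2*r*(1 + 2*r))
19 + I(7)*(-127) = 19 + (2*7*(1 + 2*7))*(-127) = 19 + (2*7*(1 + 14))*(-127) = 19 + (2*7*15)*(-127) = 19 + 210*(-127) = 19 - 26670 = -26651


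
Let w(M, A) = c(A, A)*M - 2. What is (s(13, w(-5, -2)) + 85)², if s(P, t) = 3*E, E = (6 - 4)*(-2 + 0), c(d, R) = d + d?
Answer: 5329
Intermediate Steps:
c(d, R) = 2*d
E = -4 (E = 2*(-2) = -4)
w(M, A) = -2 + 2*A*M (w(M, A) = (2*A)*M - 2 = 2*A*M - 2 = -2 + 2*A*M)
s(P, t) = -12 (s(P, t) = 3*(-4) = -12)
(s(13, w(-5, -2)) + 85)² = (-12 + 85)² = 73² = 5329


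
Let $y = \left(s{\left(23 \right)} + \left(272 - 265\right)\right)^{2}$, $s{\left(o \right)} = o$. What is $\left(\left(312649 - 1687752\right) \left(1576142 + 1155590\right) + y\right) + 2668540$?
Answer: $-3756410198956$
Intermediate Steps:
$y = 900$ ($y = \left(23 + \left(272 - 265\right)\right)^{2} = \left(23 + 7\right)^{2} = 30^{2} = 900$)
$\left(\left(312649 - 1687752\right) \left(1576142 + 1155590\right) + y\right) + 2668540 = \left(\left(312649 - 1687752\right) \left(1576142 + 1155590\right) + 900\right) + 2668540 = \left(\left(-1375103\right) 2731732 + 900\right) + 2668540 = \left(-3756412868396 + 900\right) + 2668540 = -3756412867496 + 2668540 = -3756410198956$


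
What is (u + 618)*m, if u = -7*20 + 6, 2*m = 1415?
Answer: 342430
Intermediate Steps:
m = 1415/2 (m = (½)*1415 = 1415/2 ≈ 707.50)
u = -134 (u = -140 + 6 = -134)
(u + 618)*m = (-134 + 618)*(1415/2) = 484*(1415/2) = 342430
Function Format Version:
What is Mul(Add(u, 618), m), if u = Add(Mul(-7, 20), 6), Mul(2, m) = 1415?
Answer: 342430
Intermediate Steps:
m = Rational(1415, 2) (m = Mul(Rational(1, 2), 1415) = Rational(1415, 2) ≈ 707.50)
u = -134 (u = Add(-140, 6) = -134)
Mul(Add(u, 618), m) = Mul(Add(-134, 618), Rational(1415, 2)) = Mul(484, Rational(1415, 2)) = 342430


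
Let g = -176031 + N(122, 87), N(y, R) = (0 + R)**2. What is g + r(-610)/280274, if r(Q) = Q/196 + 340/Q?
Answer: -282254370141001/1675477972 ≈ -1.6846e+5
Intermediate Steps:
r(Q) = 340/Q + Q/196 (r(Q) = Q*(1/196) + 340/Q = Q/196 + 340/Q = 340/Q + Q/196)
N(y, R) = R**2
g = -168462 (g = -176031 + 87**2 = -176031 + 7569 = -168462)
g + r(-610)/280274 = -168462 + (340/(-610) + (1/196)*(-610))/280274 = -168462 + (340*(-1/610) - 305/98)*(1/280274) = -168462 + (-34/61 - 305/98)*(1/280274) = -168462 - 21937/5978*1/280274 = -168462 - 21937/1675477972 = -282254370141001/1675477972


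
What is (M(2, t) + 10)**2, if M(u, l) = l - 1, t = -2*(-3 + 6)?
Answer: 9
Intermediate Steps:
t = -6 (t = -2*3 = -6)
M(u, l) = -1 + l
(M(2, t) + 10)**2 = ((-1 - 6) + 10)**2 = (-7 + 10)**2 = 3**2 = 9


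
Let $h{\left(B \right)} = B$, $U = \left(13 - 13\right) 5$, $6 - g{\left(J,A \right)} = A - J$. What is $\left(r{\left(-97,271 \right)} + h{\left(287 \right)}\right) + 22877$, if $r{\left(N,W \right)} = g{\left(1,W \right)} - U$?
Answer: $22900$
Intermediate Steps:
$g{\left(J,A \right)} = 6 + J - A$ ($g{\left(J,A \right)} = 6 - \left(A - J\right) = 6 + J - A$)
$U = 0$ ($U = \left(13 - 13\right) 5 = 0 \cdot 5 = 0$)
$r{\left(N,W \right)} = 7 - W$ ($r{\left(N,W \right)} = \left(6 + 1 - W\right) - 0 = \left(7 - W\right) + 0 = 7 - W$)
$\left(r{\left(-97,271 \right)} + h{\left(287 \right)}\right) + 22877 = \left(\left(7 - 271\right) + 287\right) + 22877 = \left(-264 + 287\right) + 22877 = 23 + 22877 = 22900$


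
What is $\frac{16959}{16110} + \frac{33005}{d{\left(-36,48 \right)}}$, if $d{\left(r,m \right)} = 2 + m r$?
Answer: $- \frac{41869943}{2317155} \approx -18.07$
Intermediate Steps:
$\frac{16959}{16110} + \frac{33005}{d{\left(-36,48 \right)}} = \frac{16959}{16110} + \frac{33005}{2 + 48 \left(-36\right)} = 16959 \cdot \frac{1}{16110} + \frac{33005}{2 - 1728} = \frac{5653}{5370} + \frac{33005}{-1726} = \frac{5653}{5370} + 33005 \left(- \frac{1}{1726}\right) = \frac{5653}{5370} - \frac{33005}{1726} = - \frac{41869943}{2317155}$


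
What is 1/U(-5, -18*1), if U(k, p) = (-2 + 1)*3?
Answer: -⅓ ≈ -0.33333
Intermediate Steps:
U(k, p) = -3 (U(k, p) = -1*3 = -3)
1/U(-5, -18*1) = 1/(-3) = -⅓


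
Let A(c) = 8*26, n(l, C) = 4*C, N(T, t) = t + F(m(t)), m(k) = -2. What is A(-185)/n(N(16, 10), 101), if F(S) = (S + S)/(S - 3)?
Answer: 52/101 ≈ 0.51485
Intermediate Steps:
F(S) = 2*S/(-3 + S) (F(S) = (2*S)/(-3 + S) = 2*S/(-3 + S))
N(T, t) = 4/5 + t (N(T, t) = t + 2*(-2)/(-3 - 2) = t + 2*(-2)/(-5) = t + 2*(-2)*(-1/5) = t + 4/5 = 4/5 + t)
A(c) = 208
A(-185)/n(N(16, 10), 101) = 208/((4*101)) = 208/404 = 208*(1/404) = 52/101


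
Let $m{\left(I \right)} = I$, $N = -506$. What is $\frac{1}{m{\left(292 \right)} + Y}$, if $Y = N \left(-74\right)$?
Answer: $\frac{1}{37736} \approx 2.65 \cdot 10^{-5}$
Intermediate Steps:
$Y = 37444$ ($Y = \left(-506\right) \left(-74\right) = 37444$)
$\frac{1}{m{\left(292 \right)} + Y} = \frac{1}{292 + 37444} = \frac{1}{37736}$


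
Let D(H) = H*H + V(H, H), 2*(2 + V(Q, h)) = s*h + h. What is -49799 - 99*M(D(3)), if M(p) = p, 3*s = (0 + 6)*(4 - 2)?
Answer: -102469/2 ≈ -51235.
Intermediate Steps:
s = 4 (s = ((0 + 6)*(4 - 2))/3 = (6*2)/3 = (⅓)*12 = 4)
V(Q, h) = -2 + 5*h/2 (V(Q, h) = -2 + (4*h + h)/2 = -2 + (5*h)/2 = -2 + 5*h/2)
D(H) = -2 + H² + 5*H/2 (D(H) = H*H + (-2 + 5*H/2) = H² + (-2 + 5*H/2) = -2 + H² + 5*H/2)
-49799 - 99*M(D(3)) = -49799 - 99*(-2 + 3² + (5/2)*3) = -49799 - 99*(-2 + 9 + 15/2) = -49799 - 99*29/2 = -49799 - 2871/2 = -102469/2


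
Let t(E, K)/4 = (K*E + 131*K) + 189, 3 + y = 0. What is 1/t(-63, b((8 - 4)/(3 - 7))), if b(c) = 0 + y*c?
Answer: 1/1572 ≈ 0.00063613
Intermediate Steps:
y = -3 (y = -3 + 0 = -3)
b(c) = -3*c (b(c) = 0 - 3*c = -3*c)
t(E, K) = 756 + 524*K + 4*E*K (t(E, K) = 4*((K*E + 131*K) + 189) = 4*((E*K + 131*K) + 189) = 4*((131*K + E*K) + 189) = 4*(189 + 131*K + E*K) = 756 + 524*K + 4*E*K)
1/t(-63, b((8 - 4)/(3 - 7))) = 1/(756 + 524*(-3*(8 - 4)/(3 - 7)) + 4*(-63)*(-3*(8 - 4)/(3 - 7))) = 1/(756 + 524*(-12/(-4)) + 4*(-63)*(-12/(-4))) = 1/(756 + 524*(-12*(-1)/4) + 4*(-63)*(-12*(-1)/4)) = 1/(756 + 524*(-3*(-1)) + 4*(-63)*(-3*(-1))) = 1/(756 + 524*3 + 4*(-63)*3) = 1/(756 + 1572 - 756) = 1/1572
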